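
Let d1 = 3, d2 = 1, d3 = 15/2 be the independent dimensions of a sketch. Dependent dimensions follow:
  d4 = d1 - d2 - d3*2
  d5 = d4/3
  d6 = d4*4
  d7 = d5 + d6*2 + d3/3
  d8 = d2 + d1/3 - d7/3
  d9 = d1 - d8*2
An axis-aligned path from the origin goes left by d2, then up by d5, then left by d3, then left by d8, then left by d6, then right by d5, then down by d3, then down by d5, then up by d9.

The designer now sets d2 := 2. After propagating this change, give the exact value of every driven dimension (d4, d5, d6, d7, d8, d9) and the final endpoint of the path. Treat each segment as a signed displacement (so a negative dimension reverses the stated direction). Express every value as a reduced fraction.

d4 = -14
d5 = -14/3
d6 = -56
d7 = -685/6
d8 = 739/18
d9 = -712/9
endpoint = (7/9, -1559/18)

Apply edit: d2 := 2
  d4 = d1 - d2 - d3*2 = -14
  d5 = d4/3 = -14/3
  d6 = d4*4 = -56
  d7 = d5 + d6*2 + d3/3 = -685/6
  d8 = d2 + d1/3 - d7/3 = 739/18
  d9 = d1 - d8*2 = -712/9
Walk from origin (0, 0):
  seg 1: left by d2 = 2 → (-2, 0)
  seg 2: up by d5 = -14/3 → (-2, -14/3)
  seg 3: left by d3 = 15/2 → (-19/2, -14/3)
  seg 4: left by d8 = 739/18 → (-455/9, -14/3)
  seg 5: left by d6 = -56 → (49/9, -14/3)
  seg 6: right by d5 = -14/3 → (7/9, -14/3)
  seg 7: down by d3 = 15/2 → (7/9, -73/6)
  seg 8: down by d5 = -14/3 → (7/9, -15/2)
  seg 9: up by d9 = -712/9 → (7/9, -1559/18)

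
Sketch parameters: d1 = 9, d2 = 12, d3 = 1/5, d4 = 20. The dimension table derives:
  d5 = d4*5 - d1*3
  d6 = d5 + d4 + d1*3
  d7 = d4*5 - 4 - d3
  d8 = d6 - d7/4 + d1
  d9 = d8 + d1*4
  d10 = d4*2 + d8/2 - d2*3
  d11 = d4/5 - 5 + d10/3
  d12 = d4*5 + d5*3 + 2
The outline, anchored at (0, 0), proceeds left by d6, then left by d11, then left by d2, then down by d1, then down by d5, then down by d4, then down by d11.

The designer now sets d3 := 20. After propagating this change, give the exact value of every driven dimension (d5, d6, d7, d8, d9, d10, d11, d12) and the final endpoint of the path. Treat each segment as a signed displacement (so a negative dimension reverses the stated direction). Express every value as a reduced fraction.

d5 = 73
d6 = 120
d7 = 76
d8 = 110
d9 = 146
d10 = 59
d11 = 56/3
d12 = 321
endpoint = (-452/3, -362/3)

Apply edit: d3 := 20
  d5 = d4*5 - d1*3 = 73
  d6 = d5 + d4 + d1*3 = 120
  d7 = d4*5 - 4 - d3 = 76
  d8 = d6 - d7/4 + d1 = 110
  d9 = d8 + d1*4 = 146
  d10 = d4*2 + d8/2 - d2*3 = 59
  d11 = d4/5 - 5 + d10/3 = 56/3
  d12 = d4*5 + d5*3 + 2 = 321
Walk from origin (0, 0):
  seg 1: left by d6 = 120 → (-120, 0)
  seg 2: left by d11 = 56/3 → (-416/3, 0)
  seg 3: left by d2 = 12 → (-452/3, 0)
  seg 4: down by d1 = 9 → (-452/3, -9)
  seg 5: down by d5 = 73 → (-452/3, -82)
  seg 6: down by d4 = 20 → (-452/3, -102)
  seg 7: down by d11 = 56/3 → (-452/3, -362/3)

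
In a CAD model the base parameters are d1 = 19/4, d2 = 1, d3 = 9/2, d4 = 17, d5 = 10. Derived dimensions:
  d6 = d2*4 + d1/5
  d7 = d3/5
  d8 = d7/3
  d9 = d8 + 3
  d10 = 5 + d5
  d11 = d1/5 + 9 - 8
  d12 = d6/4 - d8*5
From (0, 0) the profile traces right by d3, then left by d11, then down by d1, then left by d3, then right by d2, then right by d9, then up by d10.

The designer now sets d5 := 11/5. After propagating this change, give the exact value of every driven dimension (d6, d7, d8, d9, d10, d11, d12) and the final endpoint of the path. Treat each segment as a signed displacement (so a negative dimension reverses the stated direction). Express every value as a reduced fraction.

d6 = 99/20
d7 = 9/10
d8 = 3/10
d9 = 33/10
d10 = 36/5
d11 = 39/20
d12 = -21/80
endpoint = (47/20, 49/20)

Apply edit: d5 := 11/5
  d6 = d2*4 + d1/5 = 99/20
  d7 = d3/5 = 9/10
  d8 = d7/3 = 3/10
  d9 = d8 + 3 = 33/10
  d10 = 5 + d5 = 36/5
  d11 = d1/5 + 9 - 8 = 39/20
  d12 = d6/4 - d8*5 = -21/80
Walk from origin (0, 0):
  seg 1: right by d3 = 9/2 → (9/2, 0)
  seg 2: left by d11 = 39/20 → (51/20, 0)
  seg 3: down by d1 = 19/4 → (51/20, -19/4)
  seg 4: left by d3 = 9/2 → (-39/20, -19/4)
  seg 5: right by d2 = 1 → (-19/20, -19/4)
  seg 6: right by d9 = 33/10 → (47/20, -19/4)
  seg 7: up by d10 = 36/5 → (47/20, 49/20)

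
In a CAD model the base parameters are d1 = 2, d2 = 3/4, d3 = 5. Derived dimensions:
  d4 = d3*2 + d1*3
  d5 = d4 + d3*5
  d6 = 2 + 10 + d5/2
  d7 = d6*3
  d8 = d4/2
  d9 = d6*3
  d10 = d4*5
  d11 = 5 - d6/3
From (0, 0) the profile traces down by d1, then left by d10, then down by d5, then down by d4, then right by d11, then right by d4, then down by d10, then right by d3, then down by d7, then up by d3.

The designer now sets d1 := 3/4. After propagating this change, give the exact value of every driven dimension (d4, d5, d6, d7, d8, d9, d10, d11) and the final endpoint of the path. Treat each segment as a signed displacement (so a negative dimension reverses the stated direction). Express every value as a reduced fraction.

Apply edit: d1 := 3/4
  d4 = d3*2 + d1*3 = 49/4
  d5 = d4 + d3*5 = 149/4
  d6 = 2 + 10 + d5/2 = 245/8
  d7 = d6*3 = 735/8
  d8 = d4/2 = 49/8
  d9 = d6*3 = 735/8
  d10 = d4*5 = 245/4
  d11 = 5 - d6/3 = -125/24
Walk from origin (0, 0):
  seg 1: down by d1 = 3/4 → (0, -3/4)
  seg 2: left by d10 = 245/4 → (-245/4, -3/4)
  seg 3: down by d5 = 149/4 → (-245/4, -38)
  seg 4: down by d4 = 49/4 → (-245/4, -201/4)
  seg 5: right by d11 = -125/24 → (-1595/24, -201/4)
  seg 6: right by d4 = 49/4 → (-1301/24, -201/4)
  seg 7: down by d10 = 245/4 → (-1301/24, -223/2)
  seg 8: right by d3 = 5 → (-1181/24, -223/2)
  seg 9: down by d7 = 735/8 → (-1181/24, -1627/8)
  seg 10: up by d3 = 5 → (-1181/24, -1587/8)

d4 = 49/4
d5 = 149/4
d6 = 245/8
d7 = 735/8
d8 = 49/8
d9 = 735/8
d10 = 245/4
d11 = -125/24
endpoint = (-1181/24, -1587/8)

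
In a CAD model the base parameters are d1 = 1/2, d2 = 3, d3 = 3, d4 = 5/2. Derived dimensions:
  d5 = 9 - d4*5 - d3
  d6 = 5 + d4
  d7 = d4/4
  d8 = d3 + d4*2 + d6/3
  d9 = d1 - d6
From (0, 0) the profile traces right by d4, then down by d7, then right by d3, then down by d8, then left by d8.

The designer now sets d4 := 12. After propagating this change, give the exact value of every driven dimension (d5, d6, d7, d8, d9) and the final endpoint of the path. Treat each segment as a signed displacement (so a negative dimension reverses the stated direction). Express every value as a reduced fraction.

Apply edit: d4 := 12
  d5 = 9 - d4*5 - d3 = -54
  d6 = 5 + d4 = 17
  d7 = d4/4 = 3
  d8 = d3 + d4*2 + d6/3 = 98/3
  d9 = d1 - d6 = -33/2
Walk from origin (0, 0):
  seg 1: right by d4 = 12 → (12, 0)
  seg 2: down by d7 = 3 → (12, -3)
  seg 3: right by d3 = 3 → (15, -3)
  seg 4: down by d8 = 98/3 → (15, -107/3)
  seg 5: left by d8 = 98/3 → (-53/3, -107/3)

d5 = -54
d6 = 17
d7 = 3
d8 = 98/3
d9 = -33/2
endpoint = (-53/3, -107/3)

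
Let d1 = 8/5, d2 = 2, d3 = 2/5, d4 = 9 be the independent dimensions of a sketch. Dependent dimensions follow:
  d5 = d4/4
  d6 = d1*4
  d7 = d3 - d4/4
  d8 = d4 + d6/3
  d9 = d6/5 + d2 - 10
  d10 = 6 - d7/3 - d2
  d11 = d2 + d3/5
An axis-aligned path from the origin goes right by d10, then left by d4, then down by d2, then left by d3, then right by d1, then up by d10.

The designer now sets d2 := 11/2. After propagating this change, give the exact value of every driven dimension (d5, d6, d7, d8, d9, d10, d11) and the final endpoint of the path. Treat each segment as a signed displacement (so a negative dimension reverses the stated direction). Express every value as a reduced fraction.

d5 = 9/4
d6 = 32/5
d7 = -37/20
d8 = 167/15
d9 = -161/50
d10 = 67/60
d11 = 279/50
endpoint = (-401/60, -263/60)

Apply edit: d2 := 11/2
  d5 = d4/4 = 9/4
  d6 = d1*4 = 32/5
  d7 = d3 - d4/4 = -37/20
  d8 = d4 + d6/3 = 167/15
  d9 = d6/5 + d2 - 10 = -161/50
  d10 = 6 - d7/3 - d2 = 67/60
  d11 = d2 + d3/5 = 279/50
Walk from origin (0, 0):
  seg 1: right by d10 = 67/60 → (67/60, 0)
  seg 2: left by d4 = 9 → (-473/60, 0)
  seg 3: down by d2 = 11/2 → (-473/60, -11/2)
  seg 4: left by d3 = 2/5 → (-497/60, -11/2)
  seg 5: right by d1 = 8/5 → (-401/60, -11/2)
  seg 6: up by d10 = 67/60 → (-401/60, -263/60)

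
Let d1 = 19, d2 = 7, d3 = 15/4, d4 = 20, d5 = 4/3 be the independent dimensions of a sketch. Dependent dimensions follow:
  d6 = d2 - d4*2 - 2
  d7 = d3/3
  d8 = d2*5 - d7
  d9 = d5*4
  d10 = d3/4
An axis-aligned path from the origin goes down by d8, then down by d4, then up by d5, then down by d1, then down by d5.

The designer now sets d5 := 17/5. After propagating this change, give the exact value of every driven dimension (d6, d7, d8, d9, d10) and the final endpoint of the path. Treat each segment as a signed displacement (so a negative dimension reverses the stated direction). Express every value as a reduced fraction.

Apply edit: d5 := 17/5
  d6 = d2 - d4*2 - 2 = -35
  d7 = d3/3 = 5/4
  d8 = d2*5 - d7 = 135/4
  d9 = d5*4 = 68/5
  d10 = d3/4 = 15/16
Walk from origin (0, 0):
  seg 1: down by d8 = 135/4 → (0, -135/4)
  seg 2: down by d4 = 20 → (0, -215/4)
  seg 3: up by d5 = 17/5 → (0, -1007/20)
  seg 4: down by d1 = 19 → (0, -1387/20)
  seg 5: down by d5 = 17/5 → (0, -291/4)

d6 = -35
d7 = 5/4
d8 = 135/4
d9 = 68/5
d10 = 15/16
endpoint = (0, -291/4)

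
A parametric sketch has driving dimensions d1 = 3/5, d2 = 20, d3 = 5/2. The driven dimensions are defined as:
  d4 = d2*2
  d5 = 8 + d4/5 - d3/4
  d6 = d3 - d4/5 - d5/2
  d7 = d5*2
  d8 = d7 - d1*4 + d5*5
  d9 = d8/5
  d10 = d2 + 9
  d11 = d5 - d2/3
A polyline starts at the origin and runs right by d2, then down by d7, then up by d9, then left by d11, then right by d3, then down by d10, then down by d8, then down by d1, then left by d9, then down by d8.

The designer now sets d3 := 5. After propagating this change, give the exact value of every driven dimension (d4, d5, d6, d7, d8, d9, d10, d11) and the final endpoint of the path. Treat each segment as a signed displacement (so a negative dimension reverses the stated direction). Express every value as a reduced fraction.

Apply edit: d3 := 5
  d4 = d2*2 = 40
  d5 = 8 + d4/5 - d3/4 = 59/4
  d6 = d3 - d4/5 - d5/2 = -83/8
  d7 = d5*2 = 59/2
  d8 = d7 - d1*4 + d5*5 = 2017/20
  d9 = d8/5 = 2017/100
  d10 = d2 + 9 = 29
  d11 = d5 - d2/3 = 97/12
Walk from origin (0, 0):
  seg 1: right by d2 = 20 → (20, 0)
  seg 2: down by d7 = 59/2 → (20, -59/2)
  seg 3: up by d9 = 2017/100 → (20, -933/100)
  seg 4: left by d11 = 97/12 → (143/12, -933/100)
  seg 5: right by d3 = 5 → (203/12, -933/100)
  seg 6: down by d10 = 29 → (203/12, -3833/100)
  seg 7: down by d8 = 2017/20 → (203/12, -6959/50)
  seg 8: down by d1 = 3/5 → (203/12, -6989/50)
  seg 9: left by d9 = 2017/100 → (-244/75, -6989/50)
  seg 10: down by d8 = 2017/20 → (-244/75, -24063/100)

d4 = 40
d5 = 59/4
d6 = -83/8
d7 = 59/2
d8 = 2017/20
d9 = 2017/100
d10 = 29
d11 = 97/12
endpoint = (-244/75, -24063/100)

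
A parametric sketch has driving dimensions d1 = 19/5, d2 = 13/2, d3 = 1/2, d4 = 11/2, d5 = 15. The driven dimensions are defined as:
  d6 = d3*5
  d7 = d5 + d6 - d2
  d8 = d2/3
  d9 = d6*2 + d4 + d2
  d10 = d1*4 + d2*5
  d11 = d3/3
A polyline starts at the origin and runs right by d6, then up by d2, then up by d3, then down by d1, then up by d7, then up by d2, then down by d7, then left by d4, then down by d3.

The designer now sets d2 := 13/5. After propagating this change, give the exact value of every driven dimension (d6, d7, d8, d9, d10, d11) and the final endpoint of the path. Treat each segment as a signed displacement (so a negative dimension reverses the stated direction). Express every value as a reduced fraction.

d6 = 5/2
d7 = 149/10
d8 = 13/15
d9 = 131/10
d10 = 141/5
d11 = 1/6
endpoint = (-3, 7/5)

Apply edit: d2 := 13/5
  d6 = d3*5 = 5/2
  d7 = d5 + d6 - d2 = 149/10
  d8 = d2/3 = 13/15
  d9 = d6*2 + d4 + d2 = 131/10
  d10 = d1*4 + d2*5 = 141/5
  d11 = d3/3 = 1/6
Walk from origin (0, 0):
  seg 1: right by d6 = 5/2 → (5/2, 0)
  seg 2: up by d2 = 13/5 → (5/2, 13/5)
  seg 3: up by d3 = 1/2 → (5/2, 31/10)
  seg 4: down by d1 = 19/5 → (5/2, -7/10)
  seg 5: up by d7 = 149/10 → (5/2, 71/5)
  seg 6: up by d2 = 13/5 → (5/2, 84/5)
  seg 7: down by d7 = 149/10 → (5/2, 19/10)
  seg 8: left by d4 = 11/2 → (-3, 19/10)
  seg 9: down by d3 = 1/2 → (-3, 7/5)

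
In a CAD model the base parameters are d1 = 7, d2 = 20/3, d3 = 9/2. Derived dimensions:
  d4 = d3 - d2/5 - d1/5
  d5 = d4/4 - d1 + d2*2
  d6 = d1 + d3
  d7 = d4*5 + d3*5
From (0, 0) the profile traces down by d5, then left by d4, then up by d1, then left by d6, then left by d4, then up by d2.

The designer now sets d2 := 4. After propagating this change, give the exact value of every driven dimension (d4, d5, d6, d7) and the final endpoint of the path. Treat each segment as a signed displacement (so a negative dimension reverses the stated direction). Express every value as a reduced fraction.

d4 = 23/10
d5 = 63/40
d6 = 23/2
d7 = 34
endpoint = (-161/10, 377/40)

Apply edit: d2 := 4
  d4 = d3 - d2/5 - d1/5 = 23/10
  d5 = d4/4 - d1 + d2*2 = 63/40
  d6 = d1 + d3 = 23/2
  d7 = d4*5 + d3*5 = 34
Walk from origin (0, 0):
  seg 1: down by d5 = 63/40 → (0, -63/40)
  seg 2: left by d4 = 23/10 → (-23/10, -63/40)
  seg 3: up by d1 = 7 → (-23/10, 217/40)
  seg 4: left by d6 = 23/2 → (-69/5, 217/40)
  seg 5: left by d4 = 23/10 → (-161/10, 217/40)
  seg 6: up by d2 = 4 → (-161/10, 377/40)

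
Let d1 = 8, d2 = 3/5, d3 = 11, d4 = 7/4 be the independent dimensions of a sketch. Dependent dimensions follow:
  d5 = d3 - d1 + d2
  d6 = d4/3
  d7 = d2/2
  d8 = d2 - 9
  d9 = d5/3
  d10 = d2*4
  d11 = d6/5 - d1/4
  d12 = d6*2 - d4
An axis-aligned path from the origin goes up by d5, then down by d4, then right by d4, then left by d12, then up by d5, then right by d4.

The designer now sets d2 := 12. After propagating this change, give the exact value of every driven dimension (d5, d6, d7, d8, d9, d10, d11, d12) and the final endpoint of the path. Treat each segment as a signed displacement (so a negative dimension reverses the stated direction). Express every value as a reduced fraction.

d5 = 15
d6 = 7/12
d7 = 6
d8 = 3
d9 = 5
d10 = 48
d11 = -113/60
d12 = -7/12
endpoint = (49/12, 113/4)

Apply edit: d2 := 12
  d5 = d3 - d1 + d2 = 15
  d6 = d4/3 = 7/12
  d7 = d2/2 = 6
  d8 = d2 - 9 = 3
  d9 = d5/3 = 5
  d10 = d2*4 = 48
  d11 = d6/5 - d1/4 = -113/60
  d12 = d6*2 - d4 = -7/12
Walk from origin (0, 0):
  seg 1: up by d5 = 15 → (0, 15)
  seg 2: down by d4 = 7/4 → (0, 53/4)
  seg 3: right by d4 = 7/4 → (7/4, 53/4)
  seg 4: left by d12 = -7/12 → (7/3, 53/4)
  seg 5: up by d5 = 15 → (7/3, 113/4)
  seg 6: right by d4 = 7/4 → (49/12, 113/4)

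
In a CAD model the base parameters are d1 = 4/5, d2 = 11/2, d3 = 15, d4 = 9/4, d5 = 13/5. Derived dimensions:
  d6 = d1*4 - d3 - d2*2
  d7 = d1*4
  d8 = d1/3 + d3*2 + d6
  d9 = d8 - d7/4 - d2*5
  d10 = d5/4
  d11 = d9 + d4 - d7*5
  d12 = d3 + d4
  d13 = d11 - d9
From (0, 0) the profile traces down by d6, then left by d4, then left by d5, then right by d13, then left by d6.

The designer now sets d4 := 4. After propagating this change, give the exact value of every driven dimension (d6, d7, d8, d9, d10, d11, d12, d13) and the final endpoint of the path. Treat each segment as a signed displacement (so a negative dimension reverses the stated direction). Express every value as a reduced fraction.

d6 = -114/5
d7 = 16/5
d8 = 112/15
d9 = -125/6
d10 = 13/20
d11 = -197/6
d12 = 19
d13 = -12
endpoint = (21/5, 114/5)

Apply edit: d4 := 4
  d6 = d1*4 - d3 - d2*2 = -114/5
  d7 = d1*4 = 16/5
  d8 = d1/3 + d3*2 + d6 = 112/15
  d9 = d8 - d7/4 - d2*5 = -125/6
  d10 = d5/4 = 13/20
  d11 = d9 + d4 - d7*5 = -197/6
  d12 = d3 + d4 = 19
  d13 = d11 - d9 = -12
Walk from origin (0, 0):
  seg 1: down by d6 = -114/5 → (0, 114/5)
  seg 2: left by d4 = 4 → (-4, 114/5)
  seg 3: left by d5 = 13/5 → (-33/5, 114/5)
  seg 4: right by d13 = -12 → (-93/5, 114/5)
  seg 5: left by d6 = -114/5 → (21/5, 114/5)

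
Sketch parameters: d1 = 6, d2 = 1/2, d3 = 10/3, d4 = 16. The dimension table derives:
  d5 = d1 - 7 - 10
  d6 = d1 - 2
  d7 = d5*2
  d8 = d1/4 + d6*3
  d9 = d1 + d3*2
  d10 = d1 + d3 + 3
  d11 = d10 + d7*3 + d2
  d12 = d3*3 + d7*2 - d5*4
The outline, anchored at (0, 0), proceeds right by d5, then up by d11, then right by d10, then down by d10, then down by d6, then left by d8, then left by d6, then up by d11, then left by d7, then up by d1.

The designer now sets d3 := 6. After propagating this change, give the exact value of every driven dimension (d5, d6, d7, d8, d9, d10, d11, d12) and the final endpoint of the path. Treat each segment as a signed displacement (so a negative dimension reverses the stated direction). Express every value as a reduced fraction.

Apply edit: d3 := 6
  d5 = d1 - 7 - 10 = -11
  d6 = d1 - 2 = 4
  d7 = d5*2 = -22
  d8 = d1/4 + d6*3 = 27/2
  d9 = d1 + d3*2 = 18
  d10 = d1 + d3 + 3 = 15
  d11 = d10 + d7*3 + d2 = -101/2
  d12 = d3*3 + d7*2 - d5*4 = 18
Walk from origin (0, 0):
  seg 1: right by d5 = -11 → (-11, 0)
  seg 2: up by d11 = -101/2 → (-11, -101/2)
  seg 3: right by d10 = 15 → (4, -101/2)
  seg 4: down by d10 = 15 → (4, -131/2)
  seg 5: down by d6 = 4 → (4, -139/2)
  seg 6: left by d8 = 27/2 → (-19/2, -139/2)
  seg 7: left by d6 = 4 → (-27/2, -139/2)
  seg 8: up by d11 = -101/2 → (-27/2, -120)
  seg 9: left by d7 = -22 → (17/2, -120)
  seg 10: up by d1 = 6 → (17/2, -114)

d5 = -11
d6 = 4
d7 = -22
d8 = 27/2
d9 = 18
d10 = 15
d11 = -101/2
d12 = 18
endpoint = (17/2, -114)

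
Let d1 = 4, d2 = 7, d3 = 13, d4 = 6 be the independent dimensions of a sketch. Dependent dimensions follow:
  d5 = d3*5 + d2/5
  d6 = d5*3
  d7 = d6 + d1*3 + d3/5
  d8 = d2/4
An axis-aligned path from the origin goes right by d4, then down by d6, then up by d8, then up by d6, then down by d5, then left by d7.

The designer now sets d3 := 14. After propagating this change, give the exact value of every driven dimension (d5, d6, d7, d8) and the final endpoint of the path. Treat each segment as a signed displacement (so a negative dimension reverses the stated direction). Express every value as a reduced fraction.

Apply edit: d3 := 14
  d5 = d3*5 + d2/5 = 357/5
  d6 = d5*3 = 1071/5
  d7 = d6 + d1*3 + d3/5 = 229
  d8 = d2/4 = 7/4
Walk from origin (0, 0):
  seg 1: right by d4 = 6 → (6, 0)
  seg 2: down by d6 = 1071/5 → (6, -1071/5)
  seg 3: up by d8 = 7/4 → (6, -4249/20)
  seg 4: up by d6 = 1071/5 → (6, 7/4)
  seg 5: down by d5 = 357/5 → (6, -1393/20)
  seg 6: left by d7 = 229 → (-223, -1393/20)

d5 = 357/5
d6 = 1071/5
d7 = 229
d8 = 7/4
endpoint = (-223, -1393/20)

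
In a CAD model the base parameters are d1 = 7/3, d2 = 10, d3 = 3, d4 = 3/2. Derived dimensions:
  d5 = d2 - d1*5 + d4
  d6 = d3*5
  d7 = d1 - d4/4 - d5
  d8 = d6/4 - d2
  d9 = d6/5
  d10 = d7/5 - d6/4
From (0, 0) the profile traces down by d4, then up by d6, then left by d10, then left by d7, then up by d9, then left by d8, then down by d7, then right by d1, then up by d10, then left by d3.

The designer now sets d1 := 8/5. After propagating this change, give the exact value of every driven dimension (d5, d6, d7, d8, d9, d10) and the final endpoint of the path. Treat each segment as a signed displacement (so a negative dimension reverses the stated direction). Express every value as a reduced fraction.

d5 = 7/2
d6 = 15
d7 = -91/40
d8 = -25/4
d9 = 3
d10 = -841/200
endpoint = (1133/100, 1457/100)

Apply edit: d1 := 8/5
  d5 = d2 - d1*5 + d4 = 7/2
  d6 = d3*5 = 15
  d7 = d1 - d4/4 - d5 = -91/40
  d8 = d6/4 - d2 = -25/4
  d9 = d6/5 = 3
  d10 = d7/5 - d6/4 = -841/200
Walk from origin (0, 0):
  seg 1: down by d4 = 3/2 → (0, -3/2)
  seg 2: up by d6 = 15 → (0, 27/2)
  seg 3: left by d10 = -841/200 → (841/200, 27/2)
  seg 4: left by d7 = -91/40 → (162/25, 27/2)
  seg 5: up by d9 = 3 → (162/25, 33/2)
  seg 6: left by d8 = -25/4 → (1273/100, 33/2)
  seg 7: down by d7 = -91/40 → (1273/100, 751/40)
  seg 8: right by d1 = 8/5 → (1433/100, 751/40)
  seg 9: up by d10 = -841/200 → (1433/100, 1457/100)
  seg 10: left by d3 = 3 → (1133/100, 1457/100)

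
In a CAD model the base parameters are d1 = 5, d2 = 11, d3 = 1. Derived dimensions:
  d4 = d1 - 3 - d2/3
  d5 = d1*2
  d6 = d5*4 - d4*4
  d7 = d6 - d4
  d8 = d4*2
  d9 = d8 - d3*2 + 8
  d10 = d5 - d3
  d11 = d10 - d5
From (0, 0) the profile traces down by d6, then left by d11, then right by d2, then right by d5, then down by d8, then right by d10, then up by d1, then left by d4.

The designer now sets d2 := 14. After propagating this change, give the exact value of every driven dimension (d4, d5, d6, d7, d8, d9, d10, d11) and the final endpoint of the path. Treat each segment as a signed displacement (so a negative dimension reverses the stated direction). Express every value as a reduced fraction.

d4 = -8/3
d5 = 10
d6 = 152/3
d7 = 160/3
d8 = -16/3
d9 = 2/3
d10 = 9
d11 = -1
endpoint = (110/3, -121/3)

Apply edit: d2 := 14
  d4 = d1 - 3 - d2/3 = -8/3
  d5 = d1*2 = 10
  d6 = d5*4 - d4*4 = 152/3
  d7 = d6 - d4 = 160/3
  d8 = d4*2 = -16/3
  d9 = d8 - d3*2 + 8 = 2/3
  d10 = d5 - d3 = 9
  d11 = d10 - d5 = -1
Walk from origin (0, 0):
  seg 1: down by d6 = 152/3 → (0, -152/3)
  seg 2: left by d11 = -1 → (1, -152/3)
  seg 3: right by d2 = 14 → (15, -152/3)
  seg 4: right by d5 = 10 → (25, -152/3)
  seg 5: down by d8 = -16/3 → (25, -136/3)
  seg 6: right by d10 = 9 → (34, -136/3)
  seg 7: up by d1 = 5 → (34, -121/3)
  seg 8: left by d4 = -8/3 → (110/3, -121/3)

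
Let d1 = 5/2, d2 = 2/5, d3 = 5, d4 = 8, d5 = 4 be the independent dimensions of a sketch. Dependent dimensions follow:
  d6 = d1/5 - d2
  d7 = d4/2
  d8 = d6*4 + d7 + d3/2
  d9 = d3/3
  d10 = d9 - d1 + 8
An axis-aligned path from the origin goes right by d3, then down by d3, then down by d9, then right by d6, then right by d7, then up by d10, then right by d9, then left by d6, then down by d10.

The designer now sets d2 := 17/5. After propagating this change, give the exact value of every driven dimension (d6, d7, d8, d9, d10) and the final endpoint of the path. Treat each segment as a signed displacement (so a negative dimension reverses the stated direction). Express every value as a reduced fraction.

Apply edit: d2 := 17/5
  d6 = d1/5 - d2 = -29/10
  d7 = d4/2 = 4
  d8 = d6*4 + d7 + d3/2 = -51/10
  d9 = d3/3 = 5/3
  d10 = d9 - d1 + 8 = 43/6
Walk from origin (0, 0):
  seg 1: right by d3 = 5 → (5, 0)
  seg 2: down by d3 = 5 → (5, -5)
  seg 3: down by d9 = 5/3 → (5, -20/3)
  seg 4: right by d6 = -29/10 → (21/10, -20/3)
  seg 5: right by d7 = 4 → (61/10, -20/3)
  seg 6: up by d10 = 43/6 → (61/10, 1/2)
  seg 7: right by d9 = 5/3 → (233/30, 1/2)
  seg 8: left by d6 = -29/10 → (32/3, 1/2)
  seg 9: down by d10 = 43/6 → (32/3, -20/3)

d6 = -29/10
d7 = 4
d8 = -51/10
d9 = 5/3
d10 = 43/6
endpoint = (32/3, -20/3)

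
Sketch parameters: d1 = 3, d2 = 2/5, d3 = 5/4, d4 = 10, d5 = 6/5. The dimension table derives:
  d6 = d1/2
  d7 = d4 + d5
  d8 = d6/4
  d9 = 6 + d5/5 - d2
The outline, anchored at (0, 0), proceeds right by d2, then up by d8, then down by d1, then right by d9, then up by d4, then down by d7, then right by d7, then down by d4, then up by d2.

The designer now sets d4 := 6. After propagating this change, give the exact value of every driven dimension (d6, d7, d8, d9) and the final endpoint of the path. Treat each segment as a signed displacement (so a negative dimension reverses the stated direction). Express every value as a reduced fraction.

Apply edit: d4 := 6
  d6 = d1/2 = 3/2
  d7 = d4 + d5 = 36/5
  d8 = d6/4 = 3/8
  d9 = 6 + d5/5 - d2 = 146/25
Walk from origin (0, 0):
  seg 1: right by d2 = 2/5 → (2/5, 0)
  seg 2: up by d8 = 3/8 → (2/5, 3/8)
  seg 3: down by d1 = 3 → (2/5, -21/8)
  seg 4: right by d9 = 146/25 → (156/25, -21/8)
  seg 5: up by d4 = 6 → (156/25, 27/8)
  seg 6: down by d7 = 36/5 → (156/25, -153/40)
  seg 7: right by d7 = 36/5 → (336/25, -153/40)
  seg 8: down by d4 = 6 → (336/25, -393/40)
  seg 9: up by d2 = 2/5 → (336/25, -377/40)

d6 = 3/2
d7 = 36/5
d8 = 3/8
d9 = 146/25
endpoint = (336/25, -377/40)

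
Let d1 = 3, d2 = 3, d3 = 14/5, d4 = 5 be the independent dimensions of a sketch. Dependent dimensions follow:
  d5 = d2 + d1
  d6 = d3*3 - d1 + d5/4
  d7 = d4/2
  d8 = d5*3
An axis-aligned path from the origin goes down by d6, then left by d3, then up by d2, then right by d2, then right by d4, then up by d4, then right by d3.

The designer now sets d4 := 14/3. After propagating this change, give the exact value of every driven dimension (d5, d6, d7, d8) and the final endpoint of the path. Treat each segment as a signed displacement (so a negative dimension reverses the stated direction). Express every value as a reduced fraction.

d5 = 6
d6 = 69/10
d7 = 7/3
d8 = 18
endpoint = (23/3, 23/30)

Apply edit: d4 := 14/3
  d5 = d2 + d1 = 6
  d6 = d3*3 - d1 + d5/4 = 69/10
  d7 = d4/2 = 7/3
  d8 = d5*3 = 18
Walk from origin (0, 0):
  seg 1: down by d6 = 69/10 → (0, -69/10)
  seg 2: left by d3 = 14/5 → (-14/5, -69/10)
  seg 3: up by d2 = 3 → (-14/5, -39/10)
  seg 4: right by d2 = 3 → (1/5, -39/10)
  seg 5: right by d4 = 14/3 → (73/15, -39/10)
  seg 6: up by d4 = 14/3 → (73/15, 23/30)
  seg 7: right by d3 = 14/5 → (23/3, 23/30)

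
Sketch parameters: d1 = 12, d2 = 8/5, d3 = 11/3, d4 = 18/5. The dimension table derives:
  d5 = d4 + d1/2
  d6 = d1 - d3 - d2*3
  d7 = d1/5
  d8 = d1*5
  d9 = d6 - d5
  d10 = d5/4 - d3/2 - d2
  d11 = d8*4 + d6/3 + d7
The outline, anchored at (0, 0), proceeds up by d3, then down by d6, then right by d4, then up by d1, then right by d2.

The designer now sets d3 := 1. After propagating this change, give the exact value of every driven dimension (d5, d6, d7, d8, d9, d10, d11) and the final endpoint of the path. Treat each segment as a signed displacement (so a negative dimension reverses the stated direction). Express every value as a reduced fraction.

Apply edit: d3 := 1
  d5 = d4 + d1/2 = 48/5
  d6 = d1 - d3 - d2*3 = 31/5
  d7 = d1/5 = 12/5
  d8 = d1*5 = 60
  d9 = d6 - d5 = -17/5
  d10 = d5/4 - d3/2 - d2 = 3/10
  d11 = d8*4 + d6/3 + d7 = 3667/15
Walk from origin (0, 0):
  seg 1: up by d3 = 1 → (0, 1)
  seg 2: down by d6 = 31/5 → (0, -26/5)
  seg 3: right by d4 = 18/5 → (18/5, -26/5)
  seg 4: up by d1 = 12 → (18/5, 34/5)
  seg 5: right by d2 = 8/5 → (26/5, 34/5)

d5 = 48/5
d6 = 31/5
d7 = 12/5
d8 = 60
d9 = -17/5
d10 = 3/10
d11 = 3667/15
endpoint = (26/5, 34/5)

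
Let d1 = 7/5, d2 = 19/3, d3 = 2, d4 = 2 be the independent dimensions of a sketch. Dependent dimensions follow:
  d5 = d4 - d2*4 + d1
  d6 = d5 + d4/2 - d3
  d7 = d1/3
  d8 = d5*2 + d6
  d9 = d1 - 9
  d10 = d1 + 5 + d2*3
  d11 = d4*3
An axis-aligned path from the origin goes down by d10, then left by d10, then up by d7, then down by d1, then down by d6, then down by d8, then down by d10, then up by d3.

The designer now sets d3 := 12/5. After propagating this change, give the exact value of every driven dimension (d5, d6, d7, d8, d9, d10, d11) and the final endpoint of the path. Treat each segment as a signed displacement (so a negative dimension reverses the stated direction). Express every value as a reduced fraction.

d5 = -329/15
d6 = -70/3
d7 = 7/15
d8 = -336/5
d9 = -38/5
d10 = 127/5
d11 = 6
endpoint = (-127/5, 206/5)

Apply edit: d3 := 12/5
  d5 = d4 - d2*4 + d1 = -329/15
  d6 = d5 + d4/2 - d3 = -70/3
  d7 = d1/3 = 7/15
  d8 = d5*2 + d6 = -336/5
  d9 = d1 - 9 = -38/5
  d10 = d1 + 5 + d2*3 = 127/5
  d11 = d4*3 = 6
Walk from origin (0, 0):
  seg 1: down by d10 = 127/5 → (0, -127/5)
  seg 2: left by d10 = 127/5 → (-127/5, -127/5)
  seg 3: up by d7 = 7/15 → (-127/5, -374/15)
  seg 4: down by d1 = 7/5 → (-127/5, -79/3)
  seg 5: down by d6 = -70/3 → (-127/5, -3)
  seg 6: down by d8 = -336/5 → (-127/5, 321/5)
  seg 7: down by d10 = 127/5 → (-127/5, 194/5)
  seg 8: up by d3 = 12/5 → (-127/5, 206/5)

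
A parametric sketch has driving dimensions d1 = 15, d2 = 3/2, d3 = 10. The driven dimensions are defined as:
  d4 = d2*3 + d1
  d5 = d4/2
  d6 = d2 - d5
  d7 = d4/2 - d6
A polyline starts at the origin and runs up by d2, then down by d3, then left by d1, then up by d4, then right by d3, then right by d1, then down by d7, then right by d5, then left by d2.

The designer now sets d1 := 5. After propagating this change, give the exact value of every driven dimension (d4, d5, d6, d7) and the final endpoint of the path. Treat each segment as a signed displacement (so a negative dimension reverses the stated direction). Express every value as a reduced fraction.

d4 = 19/2
d5 = 19/4
d6 = -13/4
d7 = 8
endpoint = (53/4, -7)

Apply edit: d1 := 5
  d4 = d2*3 + d1 = 19/2
  d5 = d4/2 = 19/4
  d6 = d2 - d5 = -13/4
  d7 = d4/2 - d6 = 8
Walk from origin (0, 0):
  seg 1: up by d2 = 3/2 → (0, 3/2)
  seg 2: down by d3 = 10 → (0, -17/2)
  seg 3: left by d1 = 5 → (-5, -17/2)
  seg 4: up by d4 = 19/2 → (-5, 1)
  seg 5: right by d3 = 10 → (5, 1)
  seg 6: right by d1 = 5 → (10, 1)
  seg 7: down by d7 = 8 → (10, -7)
  seg 8: right by d5 = 19/4 → (59/4, -7)
  seg 9: left by d2 = 3/2 → (53/4, -7)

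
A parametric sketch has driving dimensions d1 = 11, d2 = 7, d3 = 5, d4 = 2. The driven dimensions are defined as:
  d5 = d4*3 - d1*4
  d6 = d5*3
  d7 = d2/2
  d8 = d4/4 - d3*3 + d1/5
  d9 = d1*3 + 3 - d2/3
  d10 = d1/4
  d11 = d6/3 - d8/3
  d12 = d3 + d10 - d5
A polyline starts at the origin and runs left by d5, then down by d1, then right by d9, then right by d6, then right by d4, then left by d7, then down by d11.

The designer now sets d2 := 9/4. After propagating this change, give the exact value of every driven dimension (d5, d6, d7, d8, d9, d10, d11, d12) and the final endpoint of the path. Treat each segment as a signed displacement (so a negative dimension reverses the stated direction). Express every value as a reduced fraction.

d5 = -38
d6 = -114
d7 = 9/8
d8 = -123/10
d9 = 141/4
d10 = 11/4
d11 = -339/10
d12 = 183/4
endpoint = (-319/8, 229/10)

Apply edit: d2 := 9/4
  d5 = d4*3 - d1*4 = -38
  d6 = d5*3 = -114
  d7 = d2/2 = 9/8
  d8 = d4/4 - d3*3 + d1/5 = -123/10
  d9 = d1*3 + 3 - d2/3 = 141/4
  d10 = d1/4 = 11/4
  d11 = d6/3 - d8/3 = -339/10
  d12 = d3 + d10 - d5 = 183/4
Walk from origin (0, 0):
  seg 1: left by d5 = -38 → (38, 0)
  seg 2: down by d1 = 11 → (38, -11)
  seg 3: right by d9 = 141/4 → (293/4, -11)
  seg 4: right by d6 = -114 → (-163/4, -11)
  seg 5: right by d4 = 2 → (-155/4, -11)
  seg 6: left by d7 = 9/8 → (-319/8, -11)
  seg 7: down by d11 = -339/10 → (-319/8, 229/10)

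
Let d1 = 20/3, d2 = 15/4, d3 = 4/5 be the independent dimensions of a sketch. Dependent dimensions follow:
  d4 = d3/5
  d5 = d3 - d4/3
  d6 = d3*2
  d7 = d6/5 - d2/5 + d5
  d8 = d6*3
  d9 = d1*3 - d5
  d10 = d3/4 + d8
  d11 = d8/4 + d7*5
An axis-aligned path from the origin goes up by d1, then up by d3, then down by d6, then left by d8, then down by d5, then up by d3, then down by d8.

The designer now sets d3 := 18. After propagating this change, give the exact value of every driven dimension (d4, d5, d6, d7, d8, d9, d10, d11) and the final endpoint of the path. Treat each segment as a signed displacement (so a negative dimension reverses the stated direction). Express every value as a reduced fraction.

Apply edit: d3 := 18
  d4 = d3/5 = 18/5
  d5 = d3 - d4/3 = 84/5
  d6 = d3*2 = 36
  d7 = d6/5 - d2/5 + d5 = 93/4
  d8 = d6*3 = 108
  d9 = d1*3 - d5 = 16/5
  d10 = d3/4 + d8 = 225/2
  d11 = d8/4 + d7*5 = 573/4
Walk from origin (0, 0):
  seg 1: up by d1 = 20/3 → (0, 20/3)
  seg 2: up by d3 = 18 → (0, 74/3)
  seg 3: down by d6 = 36 → (0, -34/3)
  seg 4: left by d8 = 108 → (-108, -34/3)
  seg 5: down by d5 = 84/5 → (-108, -422/15)
  seg 6: up by d3 = 18 → (-108, -152/15)
  seg 7: down by d8 = 108 → (-108, -1772/15)

d4 = 18/5
d5 = 84/5
d6 = 36
d7 = 93/4
d8 = 108
d9 = 16/5
d10 = 225/2
d11 = 573/4
endpoint = (-108, -1772/15)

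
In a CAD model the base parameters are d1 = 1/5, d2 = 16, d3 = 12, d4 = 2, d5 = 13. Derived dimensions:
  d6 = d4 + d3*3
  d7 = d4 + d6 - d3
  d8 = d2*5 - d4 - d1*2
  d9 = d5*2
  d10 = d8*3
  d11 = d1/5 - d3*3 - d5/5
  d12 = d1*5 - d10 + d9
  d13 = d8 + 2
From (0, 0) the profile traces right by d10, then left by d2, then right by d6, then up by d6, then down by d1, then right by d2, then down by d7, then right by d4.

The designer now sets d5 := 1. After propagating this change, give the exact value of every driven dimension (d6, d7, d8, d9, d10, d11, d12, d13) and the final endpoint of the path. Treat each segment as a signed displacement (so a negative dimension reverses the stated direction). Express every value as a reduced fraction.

d6 = 38
d7 = 28
d8 = 388/5
d9 = 2
d10 = 1164/5
d11 = -904/25
d12 = -1149/5
d13 = 398/5
endpoint = (1364/5, 49/5)

Apply edit: d5 := 1
  d6 = d4 + d3*3 = 38
  d7 = d4 + d6 - d3 = 28
  d8 = d2*5 - d4 - d1*2 = 388/5
  d9 = d5*2 = 2
  d10 = d8*3 = 1164/5
  d11 = d1/5 - d3*3 - d5/5 = -904/25
  d12 = d1*5 - d10 + d9 = -1149/5
  d13 = d8 + 2 = 398/5
Walk from origin (0, 0):
  seg 1: right by d10 = 1164/5 → (1164/5, 0)
  seg 2: left by d2 = 16 → (1084/5, 0)
  seg 3: right by d6 = 38 → (1274/5, 0)
  seg 4: up by d6 = 38 → (1274/5, 38)
  seg 5: down by d1 = 1/5 → (1274/5, 189/5)
  seg 6: right by d2 = 16 → (1354/5, 189/5)
  seg 7: down by d7 = 28 → (1354/5, 49/5)
  seg 8: right by d4 = 2 → (1364/5, 49/5)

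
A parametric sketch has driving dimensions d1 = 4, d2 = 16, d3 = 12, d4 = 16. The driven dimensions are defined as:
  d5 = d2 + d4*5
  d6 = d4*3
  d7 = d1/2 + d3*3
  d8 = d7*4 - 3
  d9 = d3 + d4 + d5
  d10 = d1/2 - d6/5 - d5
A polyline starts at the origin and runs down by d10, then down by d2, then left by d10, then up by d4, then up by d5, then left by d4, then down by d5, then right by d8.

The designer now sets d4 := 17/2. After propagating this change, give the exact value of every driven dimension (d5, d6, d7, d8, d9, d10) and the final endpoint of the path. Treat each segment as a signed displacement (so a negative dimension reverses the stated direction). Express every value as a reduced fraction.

d5 = 117/2
d6 = 51/2
d7 = 38
d8 = 149
d9 = 79
d10 = -308/5
endpoint = (2021/10, 541/10)

Apply edit: d4 := 17/2
  d5 = d2 + d4*5 = 117/2
  d6 = d4*3 = 51/2
  d7 = d1/2 + d3*3 = 38
  d8 = d7*4 - 3 = 149
  d9 = d3 + d4 + d5 = 79
  d10 = d1/2 - d6/5 - d5 = -308/5
Walk from origin (0, 0):
  seg 1: down by d10 = -308/5 → (0, 308/5)
  seg 2: down by d2 = 16 → (0, 228/5)
  seg 3: left by d10 = -308/5 → (308/5, 228/5)
  seg 4: up by d4 = 17/2 → (308/5, 541/10)
  seg 5: up by d5 = 117/2 → (308/5, 563/5)
  seg 6: left by d4 = 17/2 → (531/10, 563/5)
  seg 7: down by d5 = 117/2 → (531/10, 541/10)
  seg 8: right by d8 = 149 → (2021/10, 541/10)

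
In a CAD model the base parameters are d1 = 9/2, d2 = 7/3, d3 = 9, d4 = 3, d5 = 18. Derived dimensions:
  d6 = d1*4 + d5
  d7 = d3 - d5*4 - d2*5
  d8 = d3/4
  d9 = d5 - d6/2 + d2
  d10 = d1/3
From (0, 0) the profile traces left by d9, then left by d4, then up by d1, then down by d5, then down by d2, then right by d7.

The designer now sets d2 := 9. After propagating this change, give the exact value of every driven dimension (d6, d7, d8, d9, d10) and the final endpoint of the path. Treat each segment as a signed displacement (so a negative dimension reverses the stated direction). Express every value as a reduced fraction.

Apply edit: d2 := 9
  d6 = d1*4 + d5 = 36
  d7 = d3 - d5*4 - d2*5 = -108
  d8 = d3/4 = 9/4
  d9 = d5 - d6/2 + d2 = 9
  d10 = d1/3 = 3/2
Walk from origin (0, 0):
  seg 1: left by d9 = 9 → (-9, 0)
  seg 2: left by d4 = 3 → (-12, 0)
  seg 3: up by d1 = 9/2 → (-12, 9/2)
  seg 4: down by d5 = 18 → (-12, -27/2)
  seg 5: down by d2 = 9 → (-12, -45/2)
  seg 6: right by d7 = -108 → (-120, -45/2)

d6 = 36
d7 = -108
d8 = 9/4
d9 = 9
d10 = 3/2
endpoint = (-120, -45/2)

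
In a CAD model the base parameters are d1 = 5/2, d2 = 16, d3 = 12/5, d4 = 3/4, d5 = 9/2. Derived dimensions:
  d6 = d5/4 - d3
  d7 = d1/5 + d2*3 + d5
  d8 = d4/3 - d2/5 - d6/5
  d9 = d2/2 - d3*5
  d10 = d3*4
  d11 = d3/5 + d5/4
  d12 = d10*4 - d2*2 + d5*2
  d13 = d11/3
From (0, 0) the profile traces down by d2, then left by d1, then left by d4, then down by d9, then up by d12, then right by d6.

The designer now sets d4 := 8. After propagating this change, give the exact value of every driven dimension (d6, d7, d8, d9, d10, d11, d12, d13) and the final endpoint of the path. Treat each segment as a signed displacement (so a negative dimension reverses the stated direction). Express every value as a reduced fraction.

d6 = -51/40
d7 = 53
d8 = -167/600
d9 = -4
d10 = 48/5
d11 = 321/200
d12 = 77/5
d13 = 107/200
endpoint = (-471/40, 17/5)

Apply edit: d4 := 8
  d6 = d5/4 - d3 = -51/40
  d7 = d1/5 + d2*3 + d5 = 53
  d8 = d4/3 - d2/5 - d6/5 = -167/600
  d9 = d2/2 - d3*5 = -4
  d10 = d3*4 = 48/5
  d11 = d3/5 + d5/4 = 321/200
  d12 = d10*4 - d2*2 + d5*2 = 77/5
  d13 = d11/3 = 107/200
Walk from origin (0, 0):
  seg 1: down by d2 = 16 → (0, -16)
  seg 2: left by d1 = 5/2 → (-5/2, -16)
  seg 3: left by d4 = 8 → (-21/2, -16)
  seg 4: down by d9 = -4 → (-21/2, -12)
  seg 5: up by d12 = 77/5 → (-21/2, 17/5)
  seg 6: right by d6 = -51/40 → (-471/40, 17/5)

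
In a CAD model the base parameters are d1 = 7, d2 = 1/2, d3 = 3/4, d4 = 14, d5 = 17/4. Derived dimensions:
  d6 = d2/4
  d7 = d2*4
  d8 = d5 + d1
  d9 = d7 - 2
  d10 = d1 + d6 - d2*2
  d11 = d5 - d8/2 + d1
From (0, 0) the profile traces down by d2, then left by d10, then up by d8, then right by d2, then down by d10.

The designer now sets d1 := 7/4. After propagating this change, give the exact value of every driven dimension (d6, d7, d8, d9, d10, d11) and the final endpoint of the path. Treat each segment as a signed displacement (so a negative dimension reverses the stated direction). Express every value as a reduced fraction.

d6 = 1/8
d7 = 2
d8 = 6
d9 = 0
d10 = 7/8
d11 = 3
endpoint = (-3/8, 37/8)

Apply edit: d1 := 7/4
  d6 = d2/4 = 1/8
  d7 = d2*4 = 2
  d8 = d5 + d1 = 6
  d9 = d7 - 2 = 0
  d10 = d1 + d6 - d2*2 = 7/8
  d11 = d5 - d8/2 + d1 = 3
Walk from origin (0, 0):
  seg 1: down by d2 = 1/2 → (0, -1/2)
  seg 2: left by d10 = 7/8 → (-7/8, -1/2)
  seg 3: up by d8 = 6 → (-7/8, 11/2)
  seg 4: right by d2 = 1/2 → (-3/8, 11/2)
  seg 5: down by d10 = 7/8 → (-3/8, 37/8)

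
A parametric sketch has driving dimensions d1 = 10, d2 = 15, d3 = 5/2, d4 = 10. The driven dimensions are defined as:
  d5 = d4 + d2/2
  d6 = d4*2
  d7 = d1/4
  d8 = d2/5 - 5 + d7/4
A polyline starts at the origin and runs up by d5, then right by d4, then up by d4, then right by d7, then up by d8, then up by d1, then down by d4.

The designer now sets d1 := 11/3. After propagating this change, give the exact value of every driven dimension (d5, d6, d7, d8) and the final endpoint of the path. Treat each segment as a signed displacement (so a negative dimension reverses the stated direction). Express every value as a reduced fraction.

d5 = 35/2
d6 = 20
d7 = 11/12
d8 = -85/48
endpoint = (131/12, 931/48)

Apply edit: d1 := 11/3
  d5 = d4 + d2/2 = 35/2
  d6 = d4*2 = 20
  d7 = d1/4 = 11/12
  d8 = d2/5 - 5 + d7/4 = -85/48
Walk from origin (0, 0):
  seg 1: up by d5 = 35/2 → (0, 35/2)
  seg 2: right by d4 = 10 → (10, 35/2)
  seg 3: up by d4 = 10 → (10, 55/2)
  seg 4: right by d7 = 11/12 → (131/12, 55/2)
  seg 5: up by d8 = -85/48 → (131/12, 1235/48)
  seg 6: up by d1 = 11/3 → (131/12, 1411/48)
  seg 7: down by d4 = 10 → (131/12, 931/48)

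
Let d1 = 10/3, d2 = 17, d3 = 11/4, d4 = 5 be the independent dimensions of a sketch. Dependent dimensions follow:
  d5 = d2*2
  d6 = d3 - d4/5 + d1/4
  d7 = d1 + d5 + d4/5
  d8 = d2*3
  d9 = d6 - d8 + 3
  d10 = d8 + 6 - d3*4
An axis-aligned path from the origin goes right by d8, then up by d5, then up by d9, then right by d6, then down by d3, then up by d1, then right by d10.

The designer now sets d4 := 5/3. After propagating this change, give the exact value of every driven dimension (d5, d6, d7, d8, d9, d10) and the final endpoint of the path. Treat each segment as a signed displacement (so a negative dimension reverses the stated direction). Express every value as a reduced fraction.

Apply edit: d4 := 5/3
  d5 = d2*2 = 34
  d6 = d3 - d4/5 + d1/4 = 13/4
  d7 = d1 + d5 + d4/5 = 113/3
  d8 = d2*3 = 51
  d9 = d6 - d8 + 3 = -179/4
  d10 = d8 + 6 - d3*4 = 46
Walk from origin (0, 0):
  seg 1: right by d8 = 51 → (51, 0)
  seg 2: up by d5 = 34 → (51, 34)
  seg 3: up by d9 = -179/4 → (51, -43/4)
  seg 4: right by d6 = 13/4 → (217/4, -43/4)
  seg 5: down by d3 = 11/4 → (217/4, -27/2)
  seg 6: up by d1 = 10/3 → (217/4, -61/6)
  seg 7: right by d10 = 46 → (401/4, -61/6)

d5 = 34
d6 = 13/4
d7 = 113/3
d8 = 51
d9 = -179/4
d10 = 46
endpoint = (401/4, -61/6)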